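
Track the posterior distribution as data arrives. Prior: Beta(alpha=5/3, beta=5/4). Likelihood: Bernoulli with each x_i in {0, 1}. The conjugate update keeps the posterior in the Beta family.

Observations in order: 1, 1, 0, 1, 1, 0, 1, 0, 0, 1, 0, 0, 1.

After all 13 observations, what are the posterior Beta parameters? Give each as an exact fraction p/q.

alpha=26/3, beta=29/4

obs 1: x=1 → posterior Beta(8/3, 5/4)
obs 2: x=1 → posterior Beta(11/3, 5/4)
obs 3: x=0 → posterior Beta(11/3, 9/4)
obs 4: x=1 → posterior Beta(14/3, 9/4)
obs 5: x=1 → posterior Beta(17/3, 9/4)
obs 6: x=0 → posterior Beta(17/3, 13/4)
obs 7: x=1 → posterior Beta(20/3, 13/4)
obs 8: x=0 → posterior Beta(20/3, 17/4)
obs 9: x=0 → posterior Beta(20/3, 21/4)
obs 10: x=1 → posterior Beta(23/3, 21/4)
obs 11: x=0 → posterior Beta(23/3, 25/4)
obs 12: x=0 → posterior Beta(23/3, 29/4)
obs 13: x=1 → posterior Beta(26/3, 29/4)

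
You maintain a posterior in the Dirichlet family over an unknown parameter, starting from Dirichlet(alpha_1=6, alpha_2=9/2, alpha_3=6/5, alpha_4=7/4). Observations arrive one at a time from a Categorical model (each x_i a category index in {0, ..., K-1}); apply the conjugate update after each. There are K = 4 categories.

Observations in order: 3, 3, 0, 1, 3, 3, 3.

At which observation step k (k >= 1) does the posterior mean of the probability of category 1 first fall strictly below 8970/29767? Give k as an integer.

k = 2

obs 1: x=3 → posterior Dirichlet(6, 9/2, 6/5, 11/4)
obs 2: x=3 → posterior Dirichlet(6, 9/2, 6/5, 15/4)
obs 3: x=0 → posterior Dirichlet(7, 9/2, 6/5, 15/4)
obs 4: x=1 → posterior Dirichlet(7, 11/2, 6/5, 15/4)
obs 5: x=3 → posterior Dirichlet(7, 11/2, 6/5, 19/4)
obs 6: x=3 → posterior Dirichlet(7, 11/2, 6/5, 23/4)
obs 7: x=3 → posterior Dirichlet(7, 11/2, 6/5, 27/4)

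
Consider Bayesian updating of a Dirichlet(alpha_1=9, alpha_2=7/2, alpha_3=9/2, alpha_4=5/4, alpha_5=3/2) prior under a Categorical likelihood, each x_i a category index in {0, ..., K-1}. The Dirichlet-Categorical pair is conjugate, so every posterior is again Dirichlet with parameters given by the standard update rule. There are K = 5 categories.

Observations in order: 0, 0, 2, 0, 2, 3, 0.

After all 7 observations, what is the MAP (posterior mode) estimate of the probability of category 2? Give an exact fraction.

obs 1: x=0 → posterior Dirichlet(10, 7/2, 9/2, 5/4, 3/2)
obs 2: x=0 → posterior Dirichlet(11, 7/2, 9/2, 5/4, 3/2)
obs 3: x=2 → posterior Dirichlet(11, 7/2, 11/2, 5/4, 3/2)
obs 4: x=0 → posterior Dirichlet(12, 7/2, 11/2, 5/4, 3/2)
obs 5: x=2 → posterior Dirichlet(12, 7/2, 13/2, 5/4, 3/2)
obs 6: x=3 → posterior Dirichlet(12, 7/2, 13/2, 9/4, 3/2)
obs 7: x=0 → posterior Dirichlet(13, 7/2, 13/2, 9/4, 3/2)

22/87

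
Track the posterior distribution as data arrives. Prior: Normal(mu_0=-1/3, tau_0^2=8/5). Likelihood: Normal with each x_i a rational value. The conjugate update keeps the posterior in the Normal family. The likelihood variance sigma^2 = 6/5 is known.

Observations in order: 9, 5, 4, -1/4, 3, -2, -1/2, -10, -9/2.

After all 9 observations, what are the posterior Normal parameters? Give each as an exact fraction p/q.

obs 1: x=9 → posterior Normal(5, 24/35)
obs 2: x=5 → posterior Normal(5, 24/55)
obs 3: x=4 → posterior Normal(71/15, 8/25)
obs 4: x=-1/4 → posterior Normal(70/19, 24/95)
obs 5: x=3 → posterior Normal(82/23, 24/115)
obs 6: x=-2 → posterior Normal(74/27, 8/45)
obs 7: x=-1/2 → posterior Normal(72/31, 24/155)
obs 8: x=-10 → posterior Normal(32/35, 24/175)
obs 9: x=-9/2 → posterior Normal(14/39, 8/65)

mu_0=14/39, tau_0^2=8/65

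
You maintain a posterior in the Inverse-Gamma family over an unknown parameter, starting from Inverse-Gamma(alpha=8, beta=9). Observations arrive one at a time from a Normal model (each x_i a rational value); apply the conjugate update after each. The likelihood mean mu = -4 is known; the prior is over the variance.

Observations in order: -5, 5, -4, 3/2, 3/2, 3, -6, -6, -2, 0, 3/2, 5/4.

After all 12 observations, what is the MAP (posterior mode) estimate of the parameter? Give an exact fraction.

obs 1: x=-5 → posterior Inverse-Gamma(17/2, 19/2)
obs 2: x=5 → posterior Inverse-Gamma(9, 50)
obs 3: x=-4 → posterior Inverse-Gamma(19/2, 50)
obs 4: x=3/2 → posterior Inverse-Gamma(10, 521/8)
obs 5: x=3/2 → posterior Inverse-Gamma(21/2, 321/4)
obs 6: x=3 → posterior Inverse-Gamma(11, 419/4)
obs 7: x=-6 → posterior Inverse-Gamma(23/2, 427/4)
obs 8: x=-6 → posterior Inverse-Gamma(12, 435/4)
obs 9: x=-2 → posterior Inverse-Gamma(25/2, 443/4)
obs 10: x=0 → posterior Inverse-Gamma(13, 475/4)
obs 11: x=3/2 → posterior Inverse-Gamma(27/2, 1071/8)
obs 12: x=5/4 → posterior Inverse-Gamma(14, 4725/32)

315/32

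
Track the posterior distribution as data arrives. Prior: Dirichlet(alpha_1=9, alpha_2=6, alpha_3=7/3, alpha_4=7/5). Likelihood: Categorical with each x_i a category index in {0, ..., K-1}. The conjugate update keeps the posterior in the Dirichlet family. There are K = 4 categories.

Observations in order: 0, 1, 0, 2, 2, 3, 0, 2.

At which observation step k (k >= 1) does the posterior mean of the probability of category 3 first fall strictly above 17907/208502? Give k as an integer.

obs 1: x=0 → posterior Dirichlet(10, 6, 7/3, 7/5)
obs 2: x=1 → posterior Dirichlet(10, 7, 7/3, 7/5)
obs 3: x=0 → posterior Dirichlet(11, 7, 7/3, 7/5)
obs 4: x=2 → posterior Dirichlet(11, 7, 10/3, 7/5)
obs 5: x=2 → posterior Dirichlet(11, 7, 13/3, 7/5)
obs 6: x=3 → posterior Dirichlet(11, 7, 13/3, 12/5)
obs 7: x=0 → posterior Dirichlet(12, 7, 13/3, 12/5)
obs 8: x=2 → posterior Dirichlet(12, 7, 16/3, 12/5)

k = 6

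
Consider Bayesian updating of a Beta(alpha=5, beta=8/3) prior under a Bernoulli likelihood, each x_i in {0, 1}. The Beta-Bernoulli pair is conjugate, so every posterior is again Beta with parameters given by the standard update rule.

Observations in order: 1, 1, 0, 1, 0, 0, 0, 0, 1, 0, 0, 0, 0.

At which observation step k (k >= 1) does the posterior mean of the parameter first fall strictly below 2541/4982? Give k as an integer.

k = 10

obs 1: x=1 → posterior Beta(6, 8/3)
obs 2: x=1 → posterior Beta(7, 8/3)
obs 3: x=0 → posterior Beta(7, 11/3)
obs 4: x=1 → posterior Beta(8, 11/3)
obs 5: x=0 → posterior Beta(8, 14/3)
obs 6: x=0 → posterior Beta(8, 17/3)
obs 7: x=0 → posterior Beta(8, 20/3)
obs 8: x=0 → posterior Beta(8, 23/3)
obs 9: x=1 → posterior Beta(9, 23/3)
obs 10: x=0 → posterior Beta(9, 26/3)
obs 11: x=0 → posterior Beta(9, 29/3)
obs 12: x=0 → posterior Beta(9, 32/3)
obs 13: x=0 → posterior Beta(9, 35/3)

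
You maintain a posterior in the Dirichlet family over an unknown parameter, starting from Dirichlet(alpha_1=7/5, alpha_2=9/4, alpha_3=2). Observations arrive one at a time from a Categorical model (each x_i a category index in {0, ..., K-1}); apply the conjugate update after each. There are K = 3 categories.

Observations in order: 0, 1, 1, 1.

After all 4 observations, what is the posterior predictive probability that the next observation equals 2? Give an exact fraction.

obs 1: x=0 → posterior Dirichlet(12/5, 9/4, 2)
obs 2: x=1 → posterior Dirichlet(12/5, 13/4, 2)
obs 3: x=1 → posterior Dirichlet(12/5, 17/4, 2)
obs 4: x=1 → posterior Dirichlet(12/5, 21/4, 2)

40/193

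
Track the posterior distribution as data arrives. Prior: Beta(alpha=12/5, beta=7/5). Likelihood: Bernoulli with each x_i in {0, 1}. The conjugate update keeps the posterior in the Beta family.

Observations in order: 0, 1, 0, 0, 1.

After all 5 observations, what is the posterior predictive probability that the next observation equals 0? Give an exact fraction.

obs 1: x=0 → posterior Beta(12/5, 12/5)
obs 2: x=1 → posterior Beta(17/5, 12/5)
obs 3: x=0 → posterior Beta(17/5, 17/5)
obs 4: x=0 → posterior Beta(17/5, 22/5)
obs 5: x=1 → posterior Beta(22/5, 22/5)

1/2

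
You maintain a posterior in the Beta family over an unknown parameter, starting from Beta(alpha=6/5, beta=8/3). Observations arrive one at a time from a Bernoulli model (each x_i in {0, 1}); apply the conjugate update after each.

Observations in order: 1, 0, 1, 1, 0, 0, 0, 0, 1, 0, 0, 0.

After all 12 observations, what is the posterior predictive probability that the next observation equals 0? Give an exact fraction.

80/119

obs 1: x=1 → posterior Beta(11/5, 8/3)
obs 2: x=0 → posterior Beta(11/5, 11/3)
obs 3: x=1 → posterior Beta(16/5, 11/3)
obs 4: x=1 → posterior Beta(21/5, 11/3)
obs 5: x=0 → posterior Beta(21/5, 14/3)
obs 6: x=0 → posterior Beta(21/5, 17/3)
obs 7: x=0 → posterior Beta(21/5, 20/3)
obs 8: x=0 → posterior Beta(21/5, 23/3)
obs 9: x=1 → posterior Beta(26/5, 23/3)
obs 10: x=0 → posterior Beta(26/5, 26/3)
obs 11: x=0 → posterior Beta(26/5, 29/3)
obs 12: x=0 → posterior Beta(26/5, 32/3)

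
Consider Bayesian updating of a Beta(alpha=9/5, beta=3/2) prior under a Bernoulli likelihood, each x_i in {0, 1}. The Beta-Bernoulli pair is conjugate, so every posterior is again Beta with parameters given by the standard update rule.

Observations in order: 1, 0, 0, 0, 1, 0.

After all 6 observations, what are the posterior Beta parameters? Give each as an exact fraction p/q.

obs 1: x=1 → posterior Beta(14/5, 3/2)
obs 2: x=0 → posterior Beta(14/5, 5/2)
obs 3: x=0 → posterior Beta(14/5, 7/2)
obs 4: x=0 → posterior Beta(14/5, 9/2)
obs 5: x=1 → posterior Beta(19/5, 9/2)
obs 6: x=0 → posterior Beta(19/5, 11/2)

alpha=19/5, beta=11/2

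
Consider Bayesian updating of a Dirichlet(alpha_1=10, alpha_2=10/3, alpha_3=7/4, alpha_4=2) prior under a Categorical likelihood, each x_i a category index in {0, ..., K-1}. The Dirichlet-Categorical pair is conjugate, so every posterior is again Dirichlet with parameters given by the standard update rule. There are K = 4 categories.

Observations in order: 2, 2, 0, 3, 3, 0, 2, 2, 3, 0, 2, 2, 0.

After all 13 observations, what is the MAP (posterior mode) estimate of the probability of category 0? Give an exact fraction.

obs 1: x=2 → posterior Dirichlet(10, 10/3, 11/4, 2)
obs 2: x=2 → posterior Dirichlet(10, 10/3, 15/4, 2)
obs 3: x=0 → posterior Dirichlet(11, 10/3, 15/4, 2)
obs 4: x=3 → posterior Dirichlet(11, 10/3, 15/4, 3)
obs 5: x=3 → posterior Dirichlet(11, 10/3, 15/4, 4)
obs 6: x=0 → posterior Dirichlet(12, 10/3, 15/4, 4)
obs 7: x=2 → posterior Dirichlet(12, 10/3, 19/4, 4)
obs 8: x=2 → posterior Dirichlet(12, 10/3, 23/4, 4)
obs 9: x=3 → posterior Dirichlet(12, 10/3, 23/4, 5)
obs 10: x=0 → posterior Dirichlet(13, 10/3, 23/4, 5)
obs 11: x=2 → posterior Dirichlet(13, 10/3, 27/4, 5)
obs 12: x=2 → posterior Dirichlet(13, 10/3, 31/4, 5)
obs 13: x=0 → posterior Dirichlet(14, 10/3, 31/4, 5)

156/313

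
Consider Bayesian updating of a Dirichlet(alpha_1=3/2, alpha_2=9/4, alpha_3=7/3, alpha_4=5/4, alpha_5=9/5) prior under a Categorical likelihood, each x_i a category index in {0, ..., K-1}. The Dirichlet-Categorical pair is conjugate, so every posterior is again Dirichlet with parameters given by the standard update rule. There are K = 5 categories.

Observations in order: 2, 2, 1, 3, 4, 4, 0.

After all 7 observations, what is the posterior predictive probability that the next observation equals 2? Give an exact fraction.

obs 1: x=2 → posterior Dirichlet(3/2, 9/4, 10/3, 5/4, 9/5)
obs 2: x=2 → posterior Dirichlet(3/2, 9/4, 13/3, 5/4, 9/5)
obs 3: x=1 → posterior Dirichlet(3/2, 13/4, 13/3, 5/4, 9/5)
obs 4: x=3 → posterior Dirichlet(3/2, 13/4, 13/3, 9/4, 9/5)
obs 5: x=4 → posterior Dirichlet(3/2, 13/4, 13/3, 9/4, 14/5)
obs 6: x=4 → posterior Dirichlet(3/2, 13/4, 13/3, 9/4, 19/5)
obs 7: x=0 → posterior Dirichlet(5/2, 13/4, 13/3, 9/4, 19/5)

65/242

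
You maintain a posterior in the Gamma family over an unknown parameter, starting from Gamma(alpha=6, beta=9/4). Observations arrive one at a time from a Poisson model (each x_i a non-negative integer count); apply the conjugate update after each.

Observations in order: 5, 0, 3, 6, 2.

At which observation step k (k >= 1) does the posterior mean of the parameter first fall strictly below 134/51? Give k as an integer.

k = 2

obs 1: x=5 → posterior Gamma(11, 13/4)
obs 2: x=0 → posterior Gamma(11, 17/4)
obs 3: x=3 → posterior Gamma(14, 21/4)
obs 4: x=6 → posterior Gamma(20, 25/4)
obs 5: x=2 → posterior Gamma(22, 29/4)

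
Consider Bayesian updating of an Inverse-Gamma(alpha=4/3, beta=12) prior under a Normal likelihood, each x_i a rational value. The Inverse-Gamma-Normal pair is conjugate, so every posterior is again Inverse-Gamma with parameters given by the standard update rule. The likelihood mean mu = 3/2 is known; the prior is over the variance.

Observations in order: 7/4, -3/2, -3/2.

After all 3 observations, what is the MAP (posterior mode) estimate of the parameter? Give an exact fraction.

2019/368

obs 1: x=7/4 → posterior Inverse-Gamma(11/6, 385/32)
obs 2: x=-3/2 → posterior Inverse-Gamma(7/3, 529/32)
obs 3: x=-3/2 → posterior Inverse-Gamma(17/6, 673/32)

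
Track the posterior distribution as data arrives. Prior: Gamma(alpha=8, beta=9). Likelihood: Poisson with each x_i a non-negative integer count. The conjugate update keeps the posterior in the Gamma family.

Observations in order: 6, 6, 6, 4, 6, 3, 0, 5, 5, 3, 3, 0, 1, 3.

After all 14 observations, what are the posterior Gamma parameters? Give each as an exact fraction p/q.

obs 1: x=6 → posterior Gamma(14, 10)
obs 2: x=6 → posterior Gamma(20, 11)
obs 3: x=6 → posterior Gamma(26, 12)
obs 4: x=4 → posterior Gamma(30, 13)
obs 5: x=6 → posterior Gamma(36, 14)
obs 6: x=3 → posterior Gamma(39, 15)
obs 7: x=0 → posterior Gamma(39, 16)
obs 8: x=5 → posterior Gamma(44, 17)
obs 9: x=5 → posterior Gamma(49, 18)
obs 10: x=3 → posterior Gamma(52, 19)
obs 11: x=3 → posterior Gamma(55, 20)
obs 12: x=0 → posterior Gamma(55, 21)
obs 13: x=1 → posterior Gamma(56, 22)
obs 14: x=3 → posterior Gamma(59, 23)

alpha=59, beta=23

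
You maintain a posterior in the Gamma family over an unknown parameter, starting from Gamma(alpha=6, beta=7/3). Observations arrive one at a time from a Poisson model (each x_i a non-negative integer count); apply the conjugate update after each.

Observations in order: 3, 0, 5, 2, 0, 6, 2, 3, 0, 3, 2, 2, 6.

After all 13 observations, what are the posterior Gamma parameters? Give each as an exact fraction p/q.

obs 1: x=3 → posterior Gamma(9, 10/3)
obs 2: x=0 → posterior Gamma(9, 13/3)
obs 3: x=5 → posterior Gamma(14, 16/3)
obs 4: x=2 → posterior Gamma(16, 19/3)
obs 5: x=0 → posterior Gamma(16, 22/3)
obs 6: x=6 → posterior Gamma(22, 25/3)
obs 7: x=2 → posterior Gamma(24, 28/3)
obs 8: x=3 → posterior Gamma(27, 31/3)
obs 9: x=0 → posterior Gamma(27, 34/3)
obs 10: x=3 → posterior Gamma(30, 37/3)
obs 11: x=2 → posterior Gamma(32, 40/3)
obs 12: x=2 → posterior Gamma(34, 43/3)
obs 13: x=6 → posterior Gamma(40, 46/3)

alpha=40, beta=46/3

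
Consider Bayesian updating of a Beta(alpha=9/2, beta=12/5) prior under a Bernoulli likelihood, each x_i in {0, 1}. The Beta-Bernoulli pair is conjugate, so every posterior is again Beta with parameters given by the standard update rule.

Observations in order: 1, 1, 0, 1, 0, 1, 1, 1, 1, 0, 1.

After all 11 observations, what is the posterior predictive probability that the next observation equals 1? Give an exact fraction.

125/179

obs 1: x=1 → posterior Beta(11/2, 12/5)
obs 2: x=1 → posterior Beta(13/2, 12/5)
obs 3: x=0 → posterior Beta(13/2, 17/5)
obs 4: x=1 → posterior Beta(15/2, 17/5)
obs 5: x=0 → posterior Beta(15/2, 22/5)
obs 6: x=1 → posterior Beta(17/2, 22/5)
obs 7: x=1 → posterior Beta(19/2, 22/5)
obs 8: x=1 → posterior Beta(21/2, 22/5)
obs 9: x=1 → posterior Beta(23/2, 22/5)
obs 10: x=0 → posterior Beta(23/2, 27/5)
obs 11: x=1 → posterior Beta(25/2, 27/5)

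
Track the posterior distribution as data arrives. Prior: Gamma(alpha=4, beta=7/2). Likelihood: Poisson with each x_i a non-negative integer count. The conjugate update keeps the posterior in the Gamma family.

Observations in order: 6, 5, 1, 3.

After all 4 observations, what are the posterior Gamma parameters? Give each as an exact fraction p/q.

obs 1: x=6 → posterior Gamma(10, 9/2)
obs 2: x=5 → posterior Gamma(15, 11/2)
obs 3: x=1 → posterior Gamma(16, 13/2)
obs 4: x=3 → posterior Gamma(19, 15/2)

alpha=19, beta=15/2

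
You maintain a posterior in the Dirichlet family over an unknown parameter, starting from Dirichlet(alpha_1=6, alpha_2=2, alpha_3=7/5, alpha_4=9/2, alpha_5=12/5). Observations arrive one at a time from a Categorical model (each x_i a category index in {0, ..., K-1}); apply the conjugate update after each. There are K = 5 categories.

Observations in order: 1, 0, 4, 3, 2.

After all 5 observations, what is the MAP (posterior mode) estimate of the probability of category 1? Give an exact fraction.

20/163

obs 1: x=1 → posterior Dirichlet(6, 3, 7/5, 9/2, 12/5)
obs 2: x=0 → posterior Dirichlet(7, 3, 7/5, 9/2, 12/5)
obs 3: x=4 → posterior Dirichlet(7, 3, 7/5, 9/2, 17/5)
obs 4: x=3 → posterior Dirichlet(7, 3, 7/5, 11/2, 17/5)
obs 5: x=2 → posterior Dirichlet(7, 3, 12/5, 11/2, 17/5)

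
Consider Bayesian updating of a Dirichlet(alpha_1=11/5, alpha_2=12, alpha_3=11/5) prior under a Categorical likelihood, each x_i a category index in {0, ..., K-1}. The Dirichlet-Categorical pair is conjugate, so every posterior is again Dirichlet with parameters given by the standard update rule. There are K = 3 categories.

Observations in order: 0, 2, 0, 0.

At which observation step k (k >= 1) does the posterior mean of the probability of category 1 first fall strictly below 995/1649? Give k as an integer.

k = 4

obs 1: x=0 → posterior Dirichlet(16/5, 12, 11/5)
obs 2: x=2 → posterior Dirichlet(16/5, 12, 16/5)
obs 3: x=0 → posterior Dirichlet(21/5, 12, 16/5)
obs 4: x=0 → posterior Dirichlet(26/5, 12, 16/5)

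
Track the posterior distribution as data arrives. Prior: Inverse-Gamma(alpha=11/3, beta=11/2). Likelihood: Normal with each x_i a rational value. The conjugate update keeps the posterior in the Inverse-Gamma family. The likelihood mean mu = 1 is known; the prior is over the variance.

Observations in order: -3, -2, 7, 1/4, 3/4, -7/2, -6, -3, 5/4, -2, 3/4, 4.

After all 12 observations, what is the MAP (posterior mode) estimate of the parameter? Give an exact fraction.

obs 1: x=-3 → posterior Inverse-Gamma(25/6, 27/2)
obs 2: x=-2 → posterior Inverse-Gamma(14/3, 18)
obs 3: x=7 → posterior Inverse-Gamma(31/6, 36)
obs 4: x=1/4 → posterior Inverse-Gamma(17/3, 1161/32)
obs 5: x=3/4 → posterior Inverse-Gamma(37/6, 581/16)
obs 6: x=-7/2 → posterior Inverse-Gamma(20/3, 743/16)
obs 7: x=-6 → posterior Inverse-Gamma(43/6, 1135/16)
obs 8: x=-3 → posterior Inverse-Gamma(23/3, 1263/16)
obs 9: x=5/4 → posterior Inverse-Gamma(49/6, 2527/32)
obs 10: x=-2 → posterior Inverse-Gamma(26/3, 2671/32)
obs 11: x=3/4 → posterior Inverse-Gamma(55/6, 167/2)
obs 12: x=4 → posterior Inverse-Gamma(29/3, 88)

33/4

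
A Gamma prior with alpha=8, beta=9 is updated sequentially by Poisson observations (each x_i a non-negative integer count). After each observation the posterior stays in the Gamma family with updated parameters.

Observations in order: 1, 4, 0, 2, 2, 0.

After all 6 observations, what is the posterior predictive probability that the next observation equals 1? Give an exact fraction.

obs 1: x=1 → posterior Gamma(9, 10)
obs 2: x=4 → posterior Gamma(13, 11)
obs 3: x=0 → posterior Gamma(13, 12)
obs 4: x=2 → posterior Gamma(15, 13)
obs 5: x=2 → posterior Gamma(17, 14)
obs 6: x=0 → posterior Gamma(17, 15)

1674944130706787109375/4722366482869645213696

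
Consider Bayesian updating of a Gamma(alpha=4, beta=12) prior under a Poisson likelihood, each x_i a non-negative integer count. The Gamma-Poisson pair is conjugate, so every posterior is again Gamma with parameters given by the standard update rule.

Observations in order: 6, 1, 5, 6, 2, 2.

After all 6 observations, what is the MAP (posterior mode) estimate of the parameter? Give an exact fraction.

25/18

obs 1: x=6 → posterior Gamma(10, 13)
obs 2: x=1 → posterior Gamma(11, 14)
obs 3: x=5 → posterior Gamma(16, 15)
obs 4: x=6 → posterior Gamma(22, 16)
obs 5: x=2 → posterior Gamma(24, 17)
obs 6: x=2 → posterior Gamma(26, 18)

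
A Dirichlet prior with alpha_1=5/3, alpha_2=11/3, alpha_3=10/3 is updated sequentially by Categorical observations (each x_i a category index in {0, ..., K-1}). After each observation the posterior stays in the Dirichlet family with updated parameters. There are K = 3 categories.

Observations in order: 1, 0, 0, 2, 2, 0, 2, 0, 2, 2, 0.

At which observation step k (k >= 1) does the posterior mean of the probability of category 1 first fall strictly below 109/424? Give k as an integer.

obs 1: x=1 → posterior Dirichlet(5/3, 14/3, 10/3)
obs 2: x=0 → posterior Dirichlet(8/3, 14/3, 10/3)
obs 3: x=0 → posterior Dirichlet(11/3, 14/3, 10/3)
obs 4: x=2 → posterior Dirichlet(11/3, 14/3, 13/3)
obs 5: x=2 → posterior Dirichlet(11/3, 14/3, 16/3)
obs 6: x=0 → posterior Dirichlet(14/3, 14/3, 16/3)
obs 7: x=2 → posterior Dirichlet(14/3, 14/3, 19/3)
obs 8: x=0 → posterior Dirichlet(17/3, 14/3, 19/3)
obs 9: x=2 → posterior Dirichlet(17/3, 14/3, 22/3)
obs 10: x=2 → posterior Dirichlet(17/3, 14/3, 25/3)
obs 11: x=0 → posterior Dirichlet(20/3, 14/3, 25/3)

k = 10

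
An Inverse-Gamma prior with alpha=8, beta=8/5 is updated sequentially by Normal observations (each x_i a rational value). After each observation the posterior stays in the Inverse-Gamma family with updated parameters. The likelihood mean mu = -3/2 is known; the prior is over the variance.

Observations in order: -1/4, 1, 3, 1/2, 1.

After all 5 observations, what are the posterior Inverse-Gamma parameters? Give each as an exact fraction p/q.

obs 1: x=-1/4 → posterior Inverse-Gamma(17/2, 381/160)
obs 2: x=1 → posterior Inverse-Gamma(9, 881/160)
obs 3: x=3 → posterior Inverse-Gamma(19/2, 2501/160)
obs 4: x=1/2 → posterior Inverse-Gamma(10, 2821/160)
obs 5: x=1 → posterior Inverse-Gamma(21/2, 3321/160)

alpha=21/2, beta=3321/160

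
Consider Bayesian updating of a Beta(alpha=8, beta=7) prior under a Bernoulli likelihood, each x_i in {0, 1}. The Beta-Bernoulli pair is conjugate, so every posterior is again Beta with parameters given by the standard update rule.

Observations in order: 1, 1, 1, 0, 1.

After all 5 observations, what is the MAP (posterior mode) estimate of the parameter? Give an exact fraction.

11/18

obs 1: x=1 → posterior Beta(9, 7)
obs 2: x=1 → posterior Beta(10, 7)
obs 3: x=1 → posterior Beta(11, 7)
obs 4: x=0 → posterior Beta(11, 8)
obs 5: x=1 → posterior Beta(12, 8)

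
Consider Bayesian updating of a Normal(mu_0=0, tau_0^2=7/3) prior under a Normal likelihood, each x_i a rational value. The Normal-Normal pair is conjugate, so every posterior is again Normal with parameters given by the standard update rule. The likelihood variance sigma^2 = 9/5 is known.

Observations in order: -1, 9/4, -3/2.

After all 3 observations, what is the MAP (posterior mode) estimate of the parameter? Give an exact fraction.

-35/528

obs 1: x=-1 → posterior Normal(-35/62, 63/62)
obs 2: x=9/4 → posterior Normal(175/388, 63/97)
obs 3: x=-3/2 → posterior Normal(-35/528, 21/44)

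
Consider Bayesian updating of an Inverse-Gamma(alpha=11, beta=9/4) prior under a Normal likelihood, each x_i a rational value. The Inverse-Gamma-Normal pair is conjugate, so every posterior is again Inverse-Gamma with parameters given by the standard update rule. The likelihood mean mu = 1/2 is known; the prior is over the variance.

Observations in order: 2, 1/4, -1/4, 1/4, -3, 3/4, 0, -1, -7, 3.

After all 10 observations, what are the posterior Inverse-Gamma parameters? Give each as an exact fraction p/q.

obs 1: x=2 → posterior Inverse-Gamma(23/2, 27/8)
obs 2: x=1/4 → posterior Inverse-Gamma(12, 109/32)
obs 3: x=-1/4 → posterior Inverse-Gamma(25/2, 59/16)
obs 4: x=1/4 → posterior Inverse-Gamma(13, 119/32)
obs 5: x=-3 → posterior Inverse-Gamma(27/2, 315/32)
obs 6: x=3/4 → posterior Inverse-Gamma(14, 79/8)
obs 7: x=0 → posterior Inverse-Gamma(29/2, 10)
obs 8: x=-1 → posterior Inverse-Gamma(15, 89/8)
obs 9: x=-7 → posterior Inverse-Gamma(31/2, 157/4)
obs 10: x=3 → posterior Inverse-Gamma(16, 339/8)

alpha=16, beta=339/8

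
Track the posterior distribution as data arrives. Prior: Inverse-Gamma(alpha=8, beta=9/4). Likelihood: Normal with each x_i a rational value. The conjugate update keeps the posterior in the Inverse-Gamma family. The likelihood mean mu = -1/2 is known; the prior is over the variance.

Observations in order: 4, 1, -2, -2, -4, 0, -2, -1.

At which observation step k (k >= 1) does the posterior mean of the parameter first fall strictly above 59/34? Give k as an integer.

k = 4

obs 1: x=4 → posterior Inverse-Gamma(17/2, 99/8)
obs 2: x=1 → posterior Inverse-Gamma(9, 27/2)
obs 3: x=-2 → posterior Inverse-Gamma(19/2, 117/8)
obs 4: x=-2 → posterior Inverse-Gamma(10, 63/4)
obs 5: x=-4 → posterior Inverse-Gamma(21/2, 175/8)
obs 6: x=0 → posterior Inverse-Gamma(11, 22)
obs 7: x=-2 → posterior Inverse-Gamma(23/2, 185/8)
obs 8: x=-1 → posterior Inverse-Gamma(12, 93/4)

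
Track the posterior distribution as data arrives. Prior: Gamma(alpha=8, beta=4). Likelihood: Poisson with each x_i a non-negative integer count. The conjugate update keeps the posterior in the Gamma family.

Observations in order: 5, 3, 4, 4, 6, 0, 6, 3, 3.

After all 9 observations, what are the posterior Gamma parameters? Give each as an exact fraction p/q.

obs 1: x=5 → posterior Gamma(13, 5)
obs 2: x=3 → posterior Gamma(16, 6)
obs 3: x=4 → posterior Gamma(20, 7)
obs 4: x=4 → posterior Gamma(24, 8)
obs 5: x=6 → posterior Gamma(30, 9)
obs 6: x=0 → posterior Gamma(30, 10)
obs 7: x=6 → posterior Gamma(36, 11)
obs 8: x=3 → posterior Gamma(39, 12)
obs 9: x=3 → posterior Gamma(42, 13)

alpha=42, beta=13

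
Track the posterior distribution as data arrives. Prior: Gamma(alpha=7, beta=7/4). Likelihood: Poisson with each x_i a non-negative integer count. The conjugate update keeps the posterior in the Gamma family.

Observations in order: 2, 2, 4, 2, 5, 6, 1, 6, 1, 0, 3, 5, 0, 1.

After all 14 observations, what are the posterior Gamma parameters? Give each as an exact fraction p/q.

alpha=45, beta=63/4

obs 1: x=2 → posterior Gamma(9, 11/4)
obs 2: x=2 → posterior Gamma(11, 15/4)
obs 3: x=4 → posterior Gamma(15, 19/4)
obs 4: x=2 → posterior Gamma(17, 23/4)
obs 5: x=5 → posterior Gamma(22, 27/4)
obs 6: x=6 → posterior Gamma(28, 31/4)
obs 7: x=1 → posterior Gamma(29, 35/4)
obs 8: x=6 → posterior Gamma(35, 39/4)
obs 9: x=1 → posterior Gamma(36, 43/4)
obs 10: x=0 → posterior Gamma(36, 47/4)
obs 11: x=3 → posterior Gamma(39, 51/4)
obs 12: x=5 → posterior Gamma(44, 55/4)
obs 13: x=0 → posterior Gamma(44, 59/4)
obs 14: x=1 → posterior Gamma(45, 63/4)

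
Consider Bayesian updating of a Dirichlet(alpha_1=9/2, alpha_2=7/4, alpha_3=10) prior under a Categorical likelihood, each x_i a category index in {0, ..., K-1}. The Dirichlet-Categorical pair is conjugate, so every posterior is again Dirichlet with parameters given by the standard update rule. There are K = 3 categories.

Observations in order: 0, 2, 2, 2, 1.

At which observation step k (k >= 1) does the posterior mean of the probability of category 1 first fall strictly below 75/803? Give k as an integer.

obs 1: x=0 → posterior Dirichlet(11/2, 7/4, 10)
obs 2: x=2 → posterior Dirichlet(11/2, 7/4, 11)
obs 3: x=2 → posterior Dirichlet(11/2, 7/4, 12)
obs 4: x=2 → posterior Dirichlet(11/2, 7/4, 13)
obs 5: x=1 → posterior Dirichlet(11/2, 11/4, 13)

k = 3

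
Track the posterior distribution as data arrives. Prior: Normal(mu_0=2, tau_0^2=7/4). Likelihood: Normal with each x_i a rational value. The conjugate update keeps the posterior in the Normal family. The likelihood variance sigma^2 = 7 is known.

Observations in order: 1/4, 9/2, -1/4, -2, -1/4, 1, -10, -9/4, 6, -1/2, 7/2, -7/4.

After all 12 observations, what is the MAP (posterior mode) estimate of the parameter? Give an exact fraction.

obs 1: x=1/4 → posterior Normal(33/20, 7/5)
obs 2: x=9/2 → posterior Normal(17/8, 7/6)
obs 3: x=-1/4 → posterior Normal(25/14, 1)
obs 4: x=-2 → posterior Normal(21/16, 7/8)
obs 5: x=-1/4 → posterior Normal(41/36, 7/9)
obs 6: x=1 → posterior Normal(9/8, 7/10)
obs 7: x=-10 → posterior Normal(5/44, 7/11)
obs 8: x=-9/4 → posterior Normal(-1/12, 7/12)
obs 9: x=6 → posterior Normal(5/13, 7/13)
obs 10: x=-1/2 → posterior Normal(9/28, 1/2)
obs 11: x=7/2 → posterior Normal(8/15, 7/15)
obs 12: x=-7/4 → posterior Normal(25/64, 7/16)

25/64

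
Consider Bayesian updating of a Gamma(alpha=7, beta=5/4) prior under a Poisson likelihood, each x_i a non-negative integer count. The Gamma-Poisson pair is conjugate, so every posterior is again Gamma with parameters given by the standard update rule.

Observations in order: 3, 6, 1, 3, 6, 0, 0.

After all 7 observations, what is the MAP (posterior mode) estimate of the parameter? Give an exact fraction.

obs 1: x=3 → posterior Gamma(10, 9/4)
obs 2: x=6 → posterior Gamma(16, 13/4)
obs 3: x=1 → posterior Gamma(17, 17/4)
obs 4: x=3 → posterior Gamma(20, 21/4)
obs 5: x=6 → posterior Gamma(26, 25/4)
obs 6: x=0 → posterior Gamma(26, 29/4)
obs 7: x=0 → posterior Gamma(26, 33/4)

100/33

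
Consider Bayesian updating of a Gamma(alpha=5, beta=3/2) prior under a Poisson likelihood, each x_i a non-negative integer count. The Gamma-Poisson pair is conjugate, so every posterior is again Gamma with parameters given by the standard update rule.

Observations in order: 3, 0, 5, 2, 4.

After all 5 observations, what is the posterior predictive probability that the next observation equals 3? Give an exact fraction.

3110966377918949323520656/14963655285358428955078125

obs 1: x=3 → posterior Gamma(8, 5/2)
obs 2: x=0 → posterior Gamma(8, 7/2)
obs 3: x=5 → posterior Gamma(13, 9/2)
obs 4: x=2 → posterior Gamma(15, 11/2)
obs 5: x=4 → posterior Gamma(19, 13/2)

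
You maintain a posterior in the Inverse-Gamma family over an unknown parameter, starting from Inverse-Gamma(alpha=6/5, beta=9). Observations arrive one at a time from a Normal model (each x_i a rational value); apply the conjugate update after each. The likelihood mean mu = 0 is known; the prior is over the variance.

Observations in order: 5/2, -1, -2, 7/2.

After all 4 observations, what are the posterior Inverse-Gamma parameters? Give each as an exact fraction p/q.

alpha=16/5, beta=83/4

obs 1: x=5/2 → posterior Inverse-Gamma(17/10, 97/8)
obs 2: x=-1 → posterior Inverse-Gamma(11/5, 101/8)
obs 3: x=-2 → posterior Inverse-Gamma(27/10, 117/8)
obs 4: x=7/2 → posterior Inverse-Gamma(16/5, 83/4)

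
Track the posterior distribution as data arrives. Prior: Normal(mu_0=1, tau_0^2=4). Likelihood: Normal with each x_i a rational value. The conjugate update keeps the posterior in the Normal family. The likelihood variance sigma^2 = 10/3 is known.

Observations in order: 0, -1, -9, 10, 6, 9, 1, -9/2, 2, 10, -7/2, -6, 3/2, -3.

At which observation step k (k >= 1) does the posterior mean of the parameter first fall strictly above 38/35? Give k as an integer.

obs 1: x=0 → posterior Normal(5/11, 20/11)
obs 2: x=-1 → posterior Normal(-1/17, 20/17)
obs 3: x=-9 → posterior Normal(-55/23, 20/23)
obs 4: x=10 → posterior Normal(5/29, 20/29)
obs 5: x=6 → posterior Normal(41/35, 4/7)
obs 6: x=9 → posterior Normal(95/41, 20/41)
obs 7: x=1 → posterior Normal(101/47, 20/47)
obs 8: x=-9/2 → posterior Normal(74/53, 20/53)
obs 9: x=2 → posterior Normal(86/59, 20/59)
obs 10: x=10 → posterior Normal(146/65, 4/13)
obs 11: x=-7/2 → posterior Normal(125/71, 20/71)
obs 12: x=-6 → posterior Normal(89/77, 20/77)
obs 13: x=3/2 → posterior Normal(98/83, 20/83)
obs 14: x=-3 → posterior Normal(80/89, 20/89)

k = 5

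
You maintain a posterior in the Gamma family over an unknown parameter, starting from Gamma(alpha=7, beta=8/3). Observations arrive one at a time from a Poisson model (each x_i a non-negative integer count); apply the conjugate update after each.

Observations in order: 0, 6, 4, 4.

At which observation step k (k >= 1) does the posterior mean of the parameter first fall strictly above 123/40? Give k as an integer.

obs 1: x=0 → posterior Gamma(7, 11/3)
obs 2: x=6 → posterior Gamma(13, 14/3)
obs 3: x=4 → posterior Gamma(17, 17/3)
obs 4: x=4 → posterior Gamma(21, 20/3)

k = 4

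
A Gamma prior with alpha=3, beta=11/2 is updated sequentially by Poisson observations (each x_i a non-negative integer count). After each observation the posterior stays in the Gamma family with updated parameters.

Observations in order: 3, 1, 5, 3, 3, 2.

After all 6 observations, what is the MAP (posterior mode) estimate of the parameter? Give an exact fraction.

obs 1: x=3 → posterior Gamma(6, 13/2)
obs 2: x=1 → posterior Gamma(7, 15/2)
obs 3: x=5 → posterior Gamma(12, 17/2)
obs 4: x=3 → posterior Gamma(15, 19/2)
obs 5: x=3 → posterior Gamma(18, 21/2)
obs 6: x=2 → posterior Gamma(20, 23/2)

38/23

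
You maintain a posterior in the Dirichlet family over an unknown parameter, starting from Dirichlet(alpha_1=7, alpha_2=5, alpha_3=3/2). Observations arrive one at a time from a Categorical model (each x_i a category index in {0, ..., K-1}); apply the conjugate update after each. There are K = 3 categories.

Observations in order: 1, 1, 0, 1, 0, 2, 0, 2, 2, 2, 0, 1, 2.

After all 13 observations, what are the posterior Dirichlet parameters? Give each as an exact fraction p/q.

obs 1: x=1 → posterior Dirichlet(7, 6, 3/2)
obs 2: x=1 → posterior Dirichlet(7, 7, 3/2)
obs 3: x=0 → posterior Dirichlet(8, 7, 3/2)
obs 4: x=1 → posterior Dirichlet(8, 8, 3/2)
obs 5: x=0 → posterior Dirichlet(9, 8, 3/2)
obs 6: x=2 → posterior Dirichlet(9, 8, 5/2)
obs 7: x=0 → posterior Dirichlet(10, 8, 5/2)
obs 8: x=2 → posterior Dirichlet(10, 8, 7/2)
obs 9: x=2 → posterior Dirichlet(10, 8, 9/2)
obs 10: x=2 → posterior Dirichlet(10, 8, 11/2)
obs 11: x=0 → posterior Dirichlet(11, 8, 11/2)
obs 12: x=1 → posterior Dirichlet(11, 9, 11/2)
obs 13: x=2 → posterior Dirichlet(11, 9, 13/2)

alpha_1=11, alpha_2=9, alpha_3=13/2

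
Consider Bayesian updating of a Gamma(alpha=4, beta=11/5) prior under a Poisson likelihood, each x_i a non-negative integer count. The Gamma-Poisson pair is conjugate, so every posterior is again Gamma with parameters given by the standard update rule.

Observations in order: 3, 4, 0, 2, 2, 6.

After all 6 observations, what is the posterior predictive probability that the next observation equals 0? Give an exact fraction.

7386879101213258109624223688656841/82777911581884779619417251377053696

obs 1: x=3 → posterior Gamma(7, 16/5)
obs 2: x=4 → posterior Gamma(11, 21/5)
obs 3: x=0 → posterior Gamma(11, 26/5)
obs 4: x=2 → posterior Gamma(13, 31/5)
obs 5: x=2 → posterior Gamma(15, 36/5)
obs 6: x=6 → posterior Gamma(21, 41/5)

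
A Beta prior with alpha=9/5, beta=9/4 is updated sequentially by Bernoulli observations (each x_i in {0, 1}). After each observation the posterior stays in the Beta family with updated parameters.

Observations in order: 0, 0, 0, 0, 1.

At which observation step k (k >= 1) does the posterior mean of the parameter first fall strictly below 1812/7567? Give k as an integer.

k = 4

obs 1: x=0 → posterior Beta(9/5, 13/4)
obs 2: x=0 → posterior Beta(9/5, 17/4)
obs 3: x=0 → posterior Beta(9/5, 21/4)
obs 4: x=0 → posterior Beta(9/5, 25/4)
obs 5: x=1 → posterior Beta(14/5, 25/4)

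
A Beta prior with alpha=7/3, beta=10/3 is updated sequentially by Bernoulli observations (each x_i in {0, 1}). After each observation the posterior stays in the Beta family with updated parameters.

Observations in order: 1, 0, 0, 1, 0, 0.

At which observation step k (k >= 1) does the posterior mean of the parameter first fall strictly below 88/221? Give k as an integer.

k = 3

obs 1: x=1 → posterior Beta(10/3, 10/3)
obs 2: x=0 → posterior Beta(10/3, 13/3)
obs 3: x=0 → posterior Beta(10/3, 16/3)
obs 4: x=1 → posterior Beta(13/3, 16/3)
obs 5: x=0 → posterior Beta(13/3, 19/3)
obs 6: x=0 → posterior Beta(13/3, 22/3)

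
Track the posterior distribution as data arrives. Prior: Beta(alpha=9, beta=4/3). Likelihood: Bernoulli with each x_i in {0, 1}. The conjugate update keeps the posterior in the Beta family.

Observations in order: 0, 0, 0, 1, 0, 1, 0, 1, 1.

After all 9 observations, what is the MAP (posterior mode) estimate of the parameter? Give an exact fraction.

obs 1: x=0 → posterior Beta(9, 7/3)
obs 2: x=0 → posterior Beta(9, 10/3)
obs 3: x=0 → posterior Beta(9, 13/3)
obs 4: x=1 → posterior Beta(10, 13/3)
obs 5: x=0 → posterior Beta(10, 16/3)
obs 6: x=1 → posterior Beta(11, 16/3)
obs 7: x=0 → posterior Beta(11, 19/3)
obs 8: x=1 → posterior Beta(12, 19/3)
obs 9: x=1 → posterior Beta(13, 19/3)

9/13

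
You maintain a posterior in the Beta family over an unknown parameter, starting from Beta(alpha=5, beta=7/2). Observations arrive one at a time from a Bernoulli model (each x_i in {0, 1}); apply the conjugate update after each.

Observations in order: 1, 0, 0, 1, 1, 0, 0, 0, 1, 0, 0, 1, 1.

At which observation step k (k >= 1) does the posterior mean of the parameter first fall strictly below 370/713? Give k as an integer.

obs 1: x=1 → posterior Beta(6, 7/2)
obs 2: x=0 → posterior Beta(6, 9/2)
obs 3: x=0 → posterior Beta(6, 11/2)
obs 4: x=1 → posterior Beta(7, 11/2)
obs 5: x=1 → posterior Beta(8, 11/2)
obs 6: x=0 → posterior Beta(8, 13/2)
obs 7: x=0 → posterior Beta(8, 15/2)
obs 8: x=0 → posterior Beta(8, 17/2)
obs 9: x=1 → posterior Beta(9, 17/2)
obs 10: x=0 → posterior Beta(9, 19/2)
obs 11: x=0 → posterior Beta(9, 21/2)
obs 12: x=1 → posterior Beta(10, 21/2)
obs 13: x=1 → posterior Beta(11, 21/2)

k = 7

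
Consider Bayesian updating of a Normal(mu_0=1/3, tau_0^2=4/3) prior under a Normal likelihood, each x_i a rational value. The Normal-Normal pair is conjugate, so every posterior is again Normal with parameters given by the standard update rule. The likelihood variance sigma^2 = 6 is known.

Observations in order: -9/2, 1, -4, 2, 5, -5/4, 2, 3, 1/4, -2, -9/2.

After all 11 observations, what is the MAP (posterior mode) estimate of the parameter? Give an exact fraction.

-3/31

obs 1: x=-9/2 → posterior Normal(-6/11, 12/11)
obs 2: x=1 → posterior Normal(-4/13, 12/13)
obs 3: x=-4 → posterior Normal(-4/5, 4/5)
obs 4: x=2 → posterior Normal(-8/17, 12/17)
obs 5: x=5 → posterior Normal(2/19, 12/19)
obs 6: x=-5/4 → posterior Normal(-1/42, 4/7)
obs 7: x=2 → posterior Normal(7/46, 12/23)
obs 8: x=3 → posterior Normal(19/50, 12/25)
obs 9: x=1/4 → posterior Normal(10/27, 4/9)
obs 10: x=-2 → posterior Normal(6/29, 12/29)
obs 11: x=-9/2 → posterior Normal(-3/31, 12/31)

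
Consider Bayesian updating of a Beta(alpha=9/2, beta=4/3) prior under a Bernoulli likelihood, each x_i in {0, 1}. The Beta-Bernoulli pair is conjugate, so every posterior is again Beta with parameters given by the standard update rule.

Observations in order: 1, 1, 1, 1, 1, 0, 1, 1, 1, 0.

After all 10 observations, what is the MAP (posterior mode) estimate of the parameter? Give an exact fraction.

obs 1: x=1 → posterior Beta(11/2, 4/3)
obs 2: x=1 → posterior Beta(13/2, 4/3)
obs 3: x=1 → posterior Beta(15/2, 4/3)
obs 4: x=1 → posterior Beta(17/2, 4/3)
obs 5: x=1 → posterior Beta(19/2, 4/3)
obs 6: x=0 → posterior Beta(19/2, 7/3)
obs 7: x=1 → posterior Beta(21/2, 7/3)
obs 8: x=1 → posterior Beta(23/2, 7/3)
obs 9: x=1 → posterior Beta(25/2, 7/3)
obs 10: x=0 → posterior Beta(25/2, 10/3)

69/83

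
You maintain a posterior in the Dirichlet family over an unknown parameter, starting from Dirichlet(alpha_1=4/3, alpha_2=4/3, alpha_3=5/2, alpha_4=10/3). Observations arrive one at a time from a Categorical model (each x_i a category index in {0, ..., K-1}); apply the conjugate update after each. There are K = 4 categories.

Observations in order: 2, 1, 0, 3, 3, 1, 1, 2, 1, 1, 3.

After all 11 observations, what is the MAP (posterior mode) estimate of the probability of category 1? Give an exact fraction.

32/93

obs 1: x=2 → posterior Dirichlet(4/3, 4/3, 7/2, 10/3)
obs 2: x=1 → posterior Dirichlet(4/3, 7/3, 7/2, 10/3)
obs 3: x=0 → posterior Dirichlet(7/3, 7/3, 7/2, 10/3)
obs 4: x=3 → posterior Dirichlet(7/3, 7/3, 7/2, 13/3)
obs 5: x=3 → posterior Dirichlet(7/3, 7/3, 7/2, 16/3)
obs 6: x=1 → posterior Dirichlet(7/3, 10/3, 7/2, 16/3)
obs 7: x=1 → posterior Dirichlet(7/3, 13/3, 7/2, 16/3)
obs 8: x=2 → posterior Dirichlet(7/3, 13/3, 9/2, 16/3)
obs 9: x=1 → posterior Dirichlet(7/3, 16/3, 9/2, 16/3)
obs 10: x=1 → posterior Dirichlet(7/3, 19/3, 9/2, 16/3)
obs 11: x=3 → posterior Dirichlet(7/3, 19/3, 9/2, 19/3)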